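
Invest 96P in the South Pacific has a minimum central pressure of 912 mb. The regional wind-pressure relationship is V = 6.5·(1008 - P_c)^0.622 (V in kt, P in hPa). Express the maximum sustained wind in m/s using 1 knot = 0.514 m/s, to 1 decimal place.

ΔP = 1008 − 912 = 96 mb.
V ≈ 6.5 × 96^0.622 = 6.5 × 17.099 ≈ 111.144 kt.
111.144 × 0.514 ≈ 57.13 m/s → 57.1 m/s.

57.1 m/s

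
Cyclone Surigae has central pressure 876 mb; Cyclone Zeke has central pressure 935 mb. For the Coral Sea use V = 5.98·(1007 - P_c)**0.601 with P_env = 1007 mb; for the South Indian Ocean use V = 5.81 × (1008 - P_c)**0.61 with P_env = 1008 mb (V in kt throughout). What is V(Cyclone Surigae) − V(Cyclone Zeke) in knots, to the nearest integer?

Cyclone Surigae: ΔP = 131; V ≈ 5.98 × 131^0.601 ≈ 111.99 kt.
Cyclone Zeke: ΔP = 73; V ≈ 5.81 × 73^0.61 ≈ 79.58 kt.
Difference ≈ 111.99 − 79.58 = 32.41 → 32 kt.

32 kt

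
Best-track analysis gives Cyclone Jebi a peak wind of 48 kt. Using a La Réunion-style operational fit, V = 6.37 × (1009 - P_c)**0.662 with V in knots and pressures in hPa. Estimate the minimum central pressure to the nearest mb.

ΔP = (V / 6.37)^(1/0.662) = (48/6.37)^1.511.
48/6.37 = 7.535; 7.535^1.511 ≈ 21.13 mb.
P_c = 1009 − 21.13 = 987.87 ≈ 988 mb.

988 mb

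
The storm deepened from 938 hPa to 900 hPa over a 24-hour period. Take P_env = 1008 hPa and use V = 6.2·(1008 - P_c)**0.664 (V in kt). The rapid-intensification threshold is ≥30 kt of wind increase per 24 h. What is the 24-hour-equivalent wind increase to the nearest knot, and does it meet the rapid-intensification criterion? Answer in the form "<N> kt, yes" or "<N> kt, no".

35 kt, yes

V₁: ΔP = 70, V ≈ 6.2 × 70^0.664 ≈ 104.12 kt.
V₂: ΔP = 108, V ≈ 6.2 × 108^0.664 ≈ 138.86 kt.
ΔV over 24 h = 34.74 kt → 24 h equivalent = 34.74 × 24/24 ≈ 34.74 kt.
35 kt ≥ 30 kt ⇒ rapid intensification.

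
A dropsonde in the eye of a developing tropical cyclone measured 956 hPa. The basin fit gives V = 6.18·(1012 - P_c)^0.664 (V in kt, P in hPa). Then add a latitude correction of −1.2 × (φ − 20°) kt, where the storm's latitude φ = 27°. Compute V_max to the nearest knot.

81 kt

ΔP = 1012 − 956 = 56 hPa.
56^0.664 ≈ 14.481.
V ≈ 6.18 × 14.481 ≈ 89.5 kt.
Latitude correction: −1.2 × (27 − 20) = -8.4 kt.
Corrected V ≈ 81.1 kt → 81 kt.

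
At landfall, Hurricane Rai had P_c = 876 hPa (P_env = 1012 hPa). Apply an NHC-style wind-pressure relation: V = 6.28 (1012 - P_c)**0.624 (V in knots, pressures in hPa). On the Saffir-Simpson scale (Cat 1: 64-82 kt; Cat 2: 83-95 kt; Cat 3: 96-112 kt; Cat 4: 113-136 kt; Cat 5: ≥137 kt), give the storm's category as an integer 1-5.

4

ΔP = 1012 − 876 = 136 hPa.
V ≈ 6.28 × 136^0.624 = 6.28 × 21.45 ≈ 135 kt.
135 kt falls in the Category 4 band.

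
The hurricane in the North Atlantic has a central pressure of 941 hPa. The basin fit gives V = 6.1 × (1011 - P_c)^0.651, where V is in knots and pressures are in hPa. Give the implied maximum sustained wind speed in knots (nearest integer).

ΔP = 1011 − 941 = 70 hPa.
70^0.651 ≈ 15.891.
V ≈ 6.1 × 15.891 ≈ 96.9 kt.

97 kt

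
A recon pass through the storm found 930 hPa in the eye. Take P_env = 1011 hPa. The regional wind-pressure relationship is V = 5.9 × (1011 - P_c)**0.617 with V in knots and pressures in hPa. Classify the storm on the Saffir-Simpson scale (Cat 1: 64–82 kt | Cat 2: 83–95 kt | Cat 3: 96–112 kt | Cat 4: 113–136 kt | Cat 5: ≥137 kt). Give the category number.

2

ΔP = 1011 − 930 = 81 hPa.
V ≈ 5.9 × 81^0.617 = 5.9 × 15.05 ≈ 89 kt.
89 kt falls in the Category 2 band.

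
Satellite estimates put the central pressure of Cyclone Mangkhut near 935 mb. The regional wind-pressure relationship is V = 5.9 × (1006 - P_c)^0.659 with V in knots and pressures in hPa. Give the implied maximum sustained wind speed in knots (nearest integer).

98 kt

ΔP = 1006 − 935 = 71 mb.
71^0.659 ≈ 16.595.
V ≈ 5.9 × 16.595 ≈ 97.9 kt.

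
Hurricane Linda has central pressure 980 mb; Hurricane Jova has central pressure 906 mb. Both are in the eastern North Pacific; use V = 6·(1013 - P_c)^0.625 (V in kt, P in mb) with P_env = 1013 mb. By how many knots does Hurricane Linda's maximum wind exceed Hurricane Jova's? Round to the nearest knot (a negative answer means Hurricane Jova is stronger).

Hurricane Linda: ΔP = 33; V ≈ 6 × 33^0.625 ≈ 53.36 kt.
Hurricane Jova: ΔP = 107; V ≈ 6 × 107^0.625 ≈ 111.31 kt.
Difference ≈ 53.36 − 111.31 = -57.95 → -58 kt.

-58 kt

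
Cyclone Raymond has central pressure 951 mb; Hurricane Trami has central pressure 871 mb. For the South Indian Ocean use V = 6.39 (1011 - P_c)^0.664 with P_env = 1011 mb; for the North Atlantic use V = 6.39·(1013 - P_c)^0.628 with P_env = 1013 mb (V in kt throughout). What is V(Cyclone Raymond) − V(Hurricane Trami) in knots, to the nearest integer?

-47 kt

Cyclone Raymond: ΔP = 60; V ≈ 6.39 × 60^0.664 ≈ 96.87 kt.
Hurricane Trami: ΔP = 142; V ≈ 6.39 × 142^0.628 ≈ 143.59 kt.
Difference ≈ 96.87 − 143.59 = -46.72 → -47 kt.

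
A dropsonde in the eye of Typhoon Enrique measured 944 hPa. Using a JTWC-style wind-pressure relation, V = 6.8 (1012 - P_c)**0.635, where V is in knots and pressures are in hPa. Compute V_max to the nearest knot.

99 kt

ΔP = 1012 − 944 = 68 hPa.
68^0.635 ≈ 14.576.
V ≈ 6.8 × 14.576 ≈ 99.1 kt.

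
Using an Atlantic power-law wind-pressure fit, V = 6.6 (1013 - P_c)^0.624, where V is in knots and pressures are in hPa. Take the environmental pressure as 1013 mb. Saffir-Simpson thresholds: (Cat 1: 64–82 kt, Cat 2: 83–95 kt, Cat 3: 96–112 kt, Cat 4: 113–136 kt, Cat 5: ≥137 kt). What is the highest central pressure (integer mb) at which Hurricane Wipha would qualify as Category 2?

955 mb

Category 2 begins at V = 83 kt.
Required ΔP = (83/6.6)^(1/0.624) = 12.576^1.603 ≈ 57.82 mb.
P_c ≤ 1013 − 57.82 = 955.18, so the highest integer P_c is 955 mb.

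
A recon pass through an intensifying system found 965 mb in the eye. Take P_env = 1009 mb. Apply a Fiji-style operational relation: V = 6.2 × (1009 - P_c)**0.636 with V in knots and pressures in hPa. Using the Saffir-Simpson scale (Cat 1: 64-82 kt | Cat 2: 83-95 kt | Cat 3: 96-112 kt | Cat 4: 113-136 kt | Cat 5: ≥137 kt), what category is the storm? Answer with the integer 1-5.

ΔP = 1009 − 965 = 44 mb.
V ≈ 6.2 × 44^0.636 = 6.2 × 11.10 ≈ 69 kt.
69 kt falls in the Category 1 band.

1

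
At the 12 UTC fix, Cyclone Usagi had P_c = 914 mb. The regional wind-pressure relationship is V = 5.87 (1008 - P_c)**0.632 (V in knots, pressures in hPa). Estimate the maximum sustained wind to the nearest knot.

ΔP = 1008 − 914 = 94 mb.
94^0.632 ≈ 17.661.
V ≈ 5.87 × 17.661 ≈ 103.7 kt.

104 kt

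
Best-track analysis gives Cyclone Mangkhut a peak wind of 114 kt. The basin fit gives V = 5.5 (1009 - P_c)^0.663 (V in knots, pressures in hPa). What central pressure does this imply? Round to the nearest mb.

912 mb

ΔP = (V / 5.5)^(1/0.663) = (114/5.5)^1.508.
114/5.5 = 20.727; 20.727^1.508 ≈ 96.77 mb.
P_c = 1009 − 96.77 = 912.23 ≈ 912 mb.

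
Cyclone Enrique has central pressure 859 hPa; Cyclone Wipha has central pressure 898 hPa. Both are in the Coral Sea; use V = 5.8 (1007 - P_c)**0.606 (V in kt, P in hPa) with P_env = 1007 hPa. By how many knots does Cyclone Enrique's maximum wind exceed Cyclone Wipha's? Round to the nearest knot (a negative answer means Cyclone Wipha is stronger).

20 kt

Cyclone Enrique: ΔP = 148; V ≈ 5.8 × 148^0.606 ≈ 119.84 kt.
Cyclone Wipha: ΔP = 109; V ≈ 5.8 × 109^0.606 ≈ 99.57 kt.
Difference ≈ 119.84 − 99.57 = 20.27 → 20 kt.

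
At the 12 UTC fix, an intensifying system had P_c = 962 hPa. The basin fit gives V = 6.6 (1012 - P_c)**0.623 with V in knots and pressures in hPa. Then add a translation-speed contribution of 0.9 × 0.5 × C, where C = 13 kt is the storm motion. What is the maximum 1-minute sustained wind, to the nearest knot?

81 kt

ΔP = 1012 − 962 = 50 hPa.
50^0.623 ≈ 11.441.
V ≈ 6.6 × 11.441 ≈ 75.5 kt.
Translation term: 0.9 × 0.5 × 13 = 5.85 kt.
Corrected V ≈ 81.35 kt → 81 kt.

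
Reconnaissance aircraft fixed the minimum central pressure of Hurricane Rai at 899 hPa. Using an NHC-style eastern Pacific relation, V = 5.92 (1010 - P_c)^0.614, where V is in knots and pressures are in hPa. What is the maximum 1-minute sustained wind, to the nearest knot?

ΔP = 1010 − 899 = 111 hPa.
111^0.614 ≈ 18.023.
V ≈ 5.92 × 18.023 ≈ 106.7 kt.

107 kt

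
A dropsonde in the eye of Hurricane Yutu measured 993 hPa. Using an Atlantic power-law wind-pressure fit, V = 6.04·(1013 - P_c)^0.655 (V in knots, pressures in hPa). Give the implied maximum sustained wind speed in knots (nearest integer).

ΔP = 1013 − 993 = 20 hPa.
20^0.655 ≈ 7.115.
V ≈ 6.04 × 7.115 ≈ 43.0 kt.

43 kt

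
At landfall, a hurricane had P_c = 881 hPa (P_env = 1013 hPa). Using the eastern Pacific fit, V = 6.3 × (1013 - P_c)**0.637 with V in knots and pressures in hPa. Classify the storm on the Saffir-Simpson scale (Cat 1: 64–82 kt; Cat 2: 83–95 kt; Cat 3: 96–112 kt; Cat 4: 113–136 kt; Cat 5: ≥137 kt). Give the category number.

5

ΔP = 1013 − 881 = 132 hPa.
V ≈ 6.3 × 132^0.637 = 6.3 × 22.43 ≈ 141 kt.
141 kt falls in the Category 5 band.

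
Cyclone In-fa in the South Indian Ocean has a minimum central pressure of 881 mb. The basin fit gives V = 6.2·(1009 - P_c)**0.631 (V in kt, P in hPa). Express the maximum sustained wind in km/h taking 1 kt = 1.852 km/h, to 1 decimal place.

ΔP = 1009 − 881 = 128 mb.
V ≈ 6.2 × 128^0.631 = 6.2 × 21.362 ≈ 132.447 kt.
132.447 × 1.852 ≈ 245.29 km/h → 245.3 km/h.

245.3 km/h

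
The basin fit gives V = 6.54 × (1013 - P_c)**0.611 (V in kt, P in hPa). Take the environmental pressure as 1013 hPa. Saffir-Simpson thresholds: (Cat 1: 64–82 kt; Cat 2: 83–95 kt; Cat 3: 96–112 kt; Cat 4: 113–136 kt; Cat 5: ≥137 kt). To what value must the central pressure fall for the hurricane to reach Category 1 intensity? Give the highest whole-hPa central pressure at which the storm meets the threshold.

971 hPa

Category 1 begins at V = 64 kt.
Required ΔP = (64/6.54)^(1/0.611) = 9.786^1.637 ≈ 41.81 hPa.
P_c ≤ 1013 − 41.81 = 971.19, so the highest integer P_c is 971 hPa.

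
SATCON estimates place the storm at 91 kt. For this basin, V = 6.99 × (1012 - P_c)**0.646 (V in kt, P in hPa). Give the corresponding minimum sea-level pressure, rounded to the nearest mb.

ΔP = (V / 6.99)^(1/0.646) = (91/6.99)^1.548.
91/6.99 = 13.019; 13.019^1.548 ≈ 53.13 mb.
P_c = 1012 − 53.13 = 958.87 ≈ 959 mb.

959 mb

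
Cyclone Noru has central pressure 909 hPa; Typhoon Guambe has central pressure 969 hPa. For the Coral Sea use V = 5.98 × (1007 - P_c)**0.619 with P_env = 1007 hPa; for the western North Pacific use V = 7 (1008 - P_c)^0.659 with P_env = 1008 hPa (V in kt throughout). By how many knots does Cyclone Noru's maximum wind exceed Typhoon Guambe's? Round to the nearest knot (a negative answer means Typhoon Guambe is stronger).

24 kt

Cyclone Noru: ΔP = 98; V ≈ 5.98 × 98^0.619 ≈ 102.16 kt.
Typhoon Guambe: ΔP = 39; V ≈ 7 × 39^0.659 ≈ 78.27 kt.
Difference ≈ 102.16 − 78.27 = 23.89 → 24 kt.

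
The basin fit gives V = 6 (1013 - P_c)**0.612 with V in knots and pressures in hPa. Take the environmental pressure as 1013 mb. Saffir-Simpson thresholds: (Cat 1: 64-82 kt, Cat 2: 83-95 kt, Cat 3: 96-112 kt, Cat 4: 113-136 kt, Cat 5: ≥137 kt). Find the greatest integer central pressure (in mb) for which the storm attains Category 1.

Category 1 begins at V = 64 kt.
Required ΔP = (64/6)^(1/0.612) = 10.667^1.634 ≈ 47.84 mb.
P_c ≤ 1013 − 47.84 = 965.16, so the highest integer P_c is 965 mb.

965 mb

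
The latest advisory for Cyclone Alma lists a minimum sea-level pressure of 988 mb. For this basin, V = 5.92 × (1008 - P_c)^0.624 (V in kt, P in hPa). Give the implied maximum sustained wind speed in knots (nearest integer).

38 kt

ΔP = 1008 − 988 = 20 mb.
20^0.624 ≈ 6.484.
V ≈ 5.92 × 6.484 ≈ 38.4 kt.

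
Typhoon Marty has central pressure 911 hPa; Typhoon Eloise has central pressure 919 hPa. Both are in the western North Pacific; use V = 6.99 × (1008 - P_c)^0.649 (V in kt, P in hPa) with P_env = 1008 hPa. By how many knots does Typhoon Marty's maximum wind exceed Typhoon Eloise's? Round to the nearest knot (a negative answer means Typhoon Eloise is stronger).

7 kt

Typhoon Marty: ΔP = 97; V ≈ 6.99 × 97^0.649 ≈ 136.11 kt.
Typhoon Eloise: ΔP = 89; V ≈ 6.99 × 89^0.649 ≈ 128.72 kt.
Difference ≈ 136.11 − 128.72 = 7.39 → 7 kt.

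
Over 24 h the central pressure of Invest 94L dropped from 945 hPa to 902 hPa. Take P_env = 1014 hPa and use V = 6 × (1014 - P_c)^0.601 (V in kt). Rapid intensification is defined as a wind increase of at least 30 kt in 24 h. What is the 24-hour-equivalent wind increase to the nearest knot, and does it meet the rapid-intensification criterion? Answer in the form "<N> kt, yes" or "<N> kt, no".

V₁: ΔP = 69, V ≈ 6 × 69^0.601 ≈ 76.44 kt.
V₂: ΔP = 112, V ≈ 6 × 112^0.601 ≈ 102.27 kt.
ΔV over 24 h = 25.83 kt → 24 h equivalent = 25.83 × 24/24 ≈ 25.83 kt.
26 kt < 30 kt ⇒ not rapid intensification.

26 kt, no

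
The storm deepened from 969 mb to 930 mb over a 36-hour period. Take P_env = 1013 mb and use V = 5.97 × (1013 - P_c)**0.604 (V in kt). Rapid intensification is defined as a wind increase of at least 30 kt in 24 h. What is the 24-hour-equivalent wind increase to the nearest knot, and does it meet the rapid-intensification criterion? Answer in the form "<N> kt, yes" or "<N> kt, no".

18 kt, no

V₁: ΔP = 44, V ≈ 5.97 × 44^0.604 ≈ 58.70 kt.
V₂: ΔP = 83, V ≈ 5.97 × 83^0.604 ≈ 86.12 kt.
ΔV over 36 h = 27.42 kt → 24 h equivalent = 27.42 × 24/36 ≈ 18.28 kt.
18 kt < 30 kt ⇒ not rapid intensification.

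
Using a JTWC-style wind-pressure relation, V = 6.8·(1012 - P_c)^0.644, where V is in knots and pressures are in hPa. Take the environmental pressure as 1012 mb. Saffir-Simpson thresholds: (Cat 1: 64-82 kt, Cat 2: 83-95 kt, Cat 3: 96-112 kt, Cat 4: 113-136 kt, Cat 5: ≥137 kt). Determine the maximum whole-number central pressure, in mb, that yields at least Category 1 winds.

Category 1 begins at V = 64 kt.
Required ΔP = (64/6.8)^(1/0.644) = 9.412^1.553 ≈ 32.50 mb.
P_c ≤ 1012 − 32.50 = 979.50, so the highest integer P_c is 979 mb.

979 mb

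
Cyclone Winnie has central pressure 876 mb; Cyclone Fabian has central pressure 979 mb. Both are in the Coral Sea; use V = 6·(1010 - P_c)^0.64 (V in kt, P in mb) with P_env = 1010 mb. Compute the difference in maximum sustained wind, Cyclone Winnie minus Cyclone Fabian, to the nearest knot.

84 kt

Cyclone Winnie: ΔP = 134; V ≈ 6 × 134^0.64 ≈ 137.88 kt.
Cyclone Fabian: ΔP = 31; V ≈ 6 × 31^0.64 ≈ 54.03 kt.
Difference ≈ 137.88 − 54.03 = 83.85 → 84 kt.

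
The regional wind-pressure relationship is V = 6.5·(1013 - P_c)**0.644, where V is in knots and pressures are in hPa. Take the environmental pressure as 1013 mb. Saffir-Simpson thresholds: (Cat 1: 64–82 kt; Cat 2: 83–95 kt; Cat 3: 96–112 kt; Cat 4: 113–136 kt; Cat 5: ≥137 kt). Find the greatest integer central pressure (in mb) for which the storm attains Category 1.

978 mb

Category 1 begins at V = 64 kt.
Required ΔP = (64/6.5)^(1/0.644) = 9.846^1.553 ≈ 34.86 mb.
P_c ≤ 1013 − 34.86 = 978.14, so the highest integer P_c is 978 mb.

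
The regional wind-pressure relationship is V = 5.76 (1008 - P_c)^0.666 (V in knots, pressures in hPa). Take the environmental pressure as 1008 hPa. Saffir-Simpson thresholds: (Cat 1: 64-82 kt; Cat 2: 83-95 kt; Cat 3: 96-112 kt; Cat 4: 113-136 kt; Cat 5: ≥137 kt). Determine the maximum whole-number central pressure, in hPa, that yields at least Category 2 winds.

953 hPa

Category 2 begins at V = 83 kt.
Required ΔP = (83/5.76)^(1/0.666) = 14.410^1.502 ≈ 54.92 hPa.
P_c ≤ 1008 − 54.92 = 953.08, so the highest integer P_c is 953 hPa.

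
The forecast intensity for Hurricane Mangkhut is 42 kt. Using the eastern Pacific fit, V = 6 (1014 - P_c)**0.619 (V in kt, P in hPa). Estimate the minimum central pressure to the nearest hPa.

ΔP = (V / 6)^(1/0.619) = (42/6)^1.616.
42/6 = 7.000; 7.000^1.616 ≈ 23.19 hPa.
P_c = 1014 − 23.19 = 990.81 ≈ 991 hPa.

991 hPa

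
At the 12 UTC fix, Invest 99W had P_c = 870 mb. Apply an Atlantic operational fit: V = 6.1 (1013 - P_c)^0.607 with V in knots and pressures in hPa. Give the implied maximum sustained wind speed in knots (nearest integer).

124 kt

ΔP = 1013 − 870 = 143 mb.
143^0.607 ≈ 20.337.
V ≈ 6.1 × 20.337 ≈ 124.1 kt.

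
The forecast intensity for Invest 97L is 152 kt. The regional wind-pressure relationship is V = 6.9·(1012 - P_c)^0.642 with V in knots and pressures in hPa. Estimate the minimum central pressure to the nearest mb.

888 mb

ΔP = (V / 6.9)^(1/0.642) = (152/6.9)^1.558.
152/6.9 = 22.029; 22.029^1.558 ≈ 123.56 mb.
P_c = 1012 − 123.56 = 888.44 ≈ 888 mb.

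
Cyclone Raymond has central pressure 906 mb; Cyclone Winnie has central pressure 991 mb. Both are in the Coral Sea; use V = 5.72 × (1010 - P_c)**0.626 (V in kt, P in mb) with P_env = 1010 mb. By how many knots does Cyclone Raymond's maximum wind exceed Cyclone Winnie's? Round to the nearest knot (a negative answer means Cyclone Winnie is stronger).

69 kt

Cyclone Raymond: ΔP = 104; V ≈ 5.72 × 104^0.626 ≈ 104.73 kt.
Cyclone Winnie: ΔP = 19; V ≈ 5.72 × 19^0.626 ≈ 36.13 kt.
Difference ≈ 104.73 − 36.13 = 68.60 → 69 kt.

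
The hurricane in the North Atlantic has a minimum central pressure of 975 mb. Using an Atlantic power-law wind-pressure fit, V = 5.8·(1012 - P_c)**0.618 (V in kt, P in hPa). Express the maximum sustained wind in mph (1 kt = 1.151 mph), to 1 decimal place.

ΔP = 1012 − 975 = 37 mb.
V ≈ 5.8 × 37^0.618 = 5.8 × 9.314 ≈ 54.023 kt.
54.023 × 1.151 ≈ 62.18 mph → 62.2 mph.

62.2 mph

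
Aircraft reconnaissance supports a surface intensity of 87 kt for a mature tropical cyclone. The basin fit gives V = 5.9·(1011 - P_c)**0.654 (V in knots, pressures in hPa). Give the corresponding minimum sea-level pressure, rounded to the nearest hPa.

950 hPa

ΔP = (V / 5.9)^(1/0.654) = (87/5.9)^1.529.
87/5.9 = 14.746; 14.746^1.529 ≈ 61.23 hPa.
P_c = 1011 − 61.23 = 949.77 ≈ 950 hPa.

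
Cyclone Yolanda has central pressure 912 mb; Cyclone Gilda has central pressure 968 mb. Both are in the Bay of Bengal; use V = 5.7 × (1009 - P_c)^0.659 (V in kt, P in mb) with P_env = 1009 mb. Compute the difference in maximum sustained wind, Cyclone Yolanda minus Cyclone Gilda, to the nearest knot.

Cyclone Yolanda: ΔP = 97; V ≈ 5.7 × 97^0.659 ≈ 116.19 kt.
Cyclone Gilda: ΔP = 41; V ≈ 5.7 × 41^0.659 ≈ 65.87 kt.
Difference ≈ 116.19 − 65.87 = 50.32 → 50 kt.

50 kt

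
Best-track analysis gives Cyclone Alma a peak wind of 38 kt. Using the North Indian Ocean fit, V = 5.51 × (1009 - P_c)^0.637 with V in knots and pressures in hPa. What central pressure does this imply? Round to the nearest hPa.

ΔP = (V / 5.51)^(1/0.637) = (38/5.51)^1.570.
38/5.51 = 6.897; 6.897^1.570 ≈ 20.73 hPa.
P_c = 1009 − 20.73 = 988.27 ≈ 988 hPa.

988 hPa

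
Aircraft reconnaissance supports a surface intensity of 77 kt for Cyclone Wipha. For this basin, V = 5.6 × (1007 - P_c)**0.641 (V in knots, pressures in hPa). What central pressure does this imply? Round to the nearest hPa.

947 hPa

ΔP = (V / 5.6)^(1/0.641) = (77/5.6)^1.560.
77/5.6 = 13.750; 13.750^1.560 ≈ 59.68 hPa.
P_c = 1007 − 59.68 = 947.32 ≈ 947 hPa.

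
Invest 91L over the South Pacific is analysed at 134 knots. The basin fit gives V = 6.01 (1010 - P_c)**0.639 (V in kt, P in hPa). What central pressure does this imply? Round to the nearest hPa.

ΔP = (V / 6.01)^(1/0.639) = (134/6.01)^1.565.
134/6.01 = 22.296; 22.296^1.565 ≈ 128.80 hPa.
P_c = 1010 − 128.80 = 881.20 ≈ 881 hPa.

881 hPa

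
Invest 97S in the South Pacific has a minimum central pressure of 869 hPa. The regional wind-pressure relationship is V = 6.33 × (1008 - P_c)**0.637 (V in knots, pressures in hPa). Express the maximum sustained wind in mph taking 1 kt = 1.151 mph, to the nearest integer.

ΔP = 1008 − 869 = 139 hPa.
V ≈ 6.33 × 139^0.637 = 6.33 × 23.179 ≈ 146.725 kt.
146.725 × 1.151 ≈ 168.88 mph → 169 mph.

169 mph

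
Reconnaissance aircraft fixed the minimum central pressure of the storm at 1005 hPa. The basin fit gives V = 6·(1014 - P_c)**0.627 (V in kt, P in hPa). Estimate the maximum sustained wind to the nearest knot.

ΔP = 1014 − 1005 = 9 hPa.
9^0.627 ≈ 3.966.
V ≈ 6 × 3.966 ≈ 23.8 kt.

24 kt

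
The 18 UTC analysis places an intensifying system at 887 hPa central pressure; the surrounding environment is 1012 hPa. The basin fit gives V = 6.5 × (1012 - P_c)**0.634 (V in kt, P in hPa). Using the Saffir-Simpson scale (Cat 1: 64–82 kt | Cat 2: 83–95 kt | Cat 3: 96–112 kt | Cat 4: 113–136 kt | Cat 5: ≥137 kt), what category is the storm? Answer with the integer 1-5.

ΔP = 1012 − 887 = 125 hPa.
V ≈ 6.5 × 125^0.634 = 6.5 × 21.35 ≈ 139 kt.
139 kt falls in the Category 5 band.

5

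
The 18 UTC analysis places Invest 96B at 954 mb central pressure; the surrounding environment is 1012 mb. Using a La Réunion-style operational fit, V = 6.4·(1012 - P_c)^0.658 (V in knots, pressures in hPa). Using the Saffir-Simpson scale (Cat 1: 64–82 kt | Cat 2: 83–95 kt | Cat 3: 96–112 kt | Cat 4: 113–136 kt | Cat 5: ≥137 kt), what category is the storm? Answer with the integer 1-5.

ΔP = 1012 − 954 = 58 mb.
V ≈ 6.4 × 58^0.658 = 6.4 × 14.47 ≈ 93 kt.
93 kt falls in the Category 2 band.

2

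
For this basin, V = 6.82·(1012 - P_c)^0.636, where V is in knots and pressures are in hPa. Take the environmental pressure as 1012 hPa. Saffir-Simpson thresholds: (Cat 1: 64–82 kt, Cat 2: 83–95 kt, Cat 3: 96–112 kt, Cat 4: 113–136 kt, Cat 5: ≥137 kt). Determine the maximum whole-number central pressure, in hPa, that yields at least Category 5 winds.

900 hPa

Category 5 begins at V = 137 kt.
Required ΔP = (137/6.82)^(1/0.636) = 20.088^1.572 ≈ 111.85 hPa.
P_c ≤ 1012 − 111.85 = 900.15, so the highest integer P_c is 900 hPa.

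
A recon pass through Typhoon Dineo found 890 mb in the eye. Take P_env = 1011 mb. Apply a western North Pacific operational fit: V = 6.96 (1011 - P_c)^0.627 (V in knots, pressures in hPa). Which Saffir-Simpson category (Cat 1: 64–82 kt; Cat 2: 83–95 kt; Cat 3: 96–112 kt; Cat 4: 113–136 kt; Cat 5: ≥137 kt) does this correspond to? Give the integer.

ΔP = 1011 − 890 = 121 mb.
V ≈ 6.96 × 121^0.627 = 6.96 × 20.23 ≈ 141 kt.
141 kt falls in the Category 5 band.

5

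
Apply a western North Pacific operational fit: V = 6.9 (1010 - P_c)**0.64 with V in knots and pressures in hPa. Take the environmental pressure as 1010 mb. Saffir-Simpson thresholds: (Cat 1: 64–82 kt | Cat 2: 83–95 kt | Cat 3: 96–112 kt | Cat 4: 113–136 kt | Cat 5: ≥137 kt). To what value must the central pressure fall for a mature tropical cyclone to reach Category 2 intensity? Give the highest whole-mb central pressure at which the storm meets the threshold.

Category 2 begins at V = 83 kt.
Required ΔP = (83/6.9)^(1/0.64) = 12.029^1.562 ≈ 48.74 mb.
P_c ≤ 1010 − 48.74 = 961.26, so the highest integer P_c is 961 mb.

961 mb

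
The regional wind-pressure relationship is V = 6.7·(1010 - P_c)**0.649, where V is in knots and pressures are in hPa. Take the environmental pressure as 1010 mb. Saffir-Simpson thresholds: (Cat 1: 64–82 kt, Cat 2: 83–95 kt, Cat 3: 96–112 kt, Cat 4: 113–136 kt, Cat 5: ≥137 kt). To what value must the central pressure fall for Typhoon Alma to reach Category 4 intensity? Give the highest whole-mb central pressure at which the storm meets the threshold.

932 mb

Category 4 begins at V = 113 kt.
Required ΔP = (113/6.7)^(1/0.649) = 16.866^1.541 ≈ 77.73 mb.
P_c ≤ 1010 − 77.73 = 932.27, so the highest integer P_c is 932 mb.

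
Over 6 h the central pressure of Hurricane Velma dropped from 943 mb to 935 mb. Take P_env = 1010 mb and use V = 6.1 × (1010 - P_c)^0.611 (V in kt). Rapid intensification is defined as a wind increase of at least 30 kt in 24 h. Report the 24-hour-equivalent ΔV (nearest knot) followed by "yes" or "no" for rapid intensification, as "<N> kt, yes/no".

V₁: ΔP = 67, V ≈ 6.1 × 67^0.611 ≈ 79.63 kt.
V₂: ΔP = 75, V ≈ 6.1 × 75^0.611 ≈ 85.31 kt.
ΔV over 6 h = 5.68 kt → 24 h equivalent = 5.68 × 24/6 ≈ 22.72 kt.
23 kt < 30 kt ⇒ not rapid intensification.

23 kt, no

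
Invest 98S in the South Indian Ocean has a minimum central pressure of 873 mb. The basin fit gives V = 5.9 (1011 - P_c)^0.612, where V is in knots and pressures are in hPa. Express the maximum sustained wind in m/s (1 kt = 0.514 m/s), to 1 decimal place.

61.9 m/s

ΔP = 1011 − 873 = 138 mb.
V ≈ 5.9 × 138^0.612 = 5.9 × 20.399 ≈ 120.353 kt.
120.353 × 0.514 ≈ 61.86 m/s → 61.9 m/s.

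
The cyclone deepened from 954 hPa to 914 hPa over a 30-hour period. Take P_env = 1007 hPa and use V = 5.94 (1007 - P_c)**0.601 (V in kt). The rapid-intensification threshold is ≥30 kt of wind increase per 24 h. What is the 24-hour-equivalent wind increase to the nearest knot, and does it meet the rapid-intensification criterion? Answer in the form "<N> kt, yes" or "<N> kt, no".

21 kt, no

V₁: ΔP = 53, V ≈ 5.94 × 53^0.601 ≈ 64.58 kt.
V₂: ΔP = 93, V ≈ 5.94 × 93^0.601 ≈ 90.54 kt.
ΔV over 30 h = 25.96 kt → 24 h equivalent = 25.96 × 24/30 ≈ 20.77 kt.
21 kt < 30 kt ⇒ not rapid intensification.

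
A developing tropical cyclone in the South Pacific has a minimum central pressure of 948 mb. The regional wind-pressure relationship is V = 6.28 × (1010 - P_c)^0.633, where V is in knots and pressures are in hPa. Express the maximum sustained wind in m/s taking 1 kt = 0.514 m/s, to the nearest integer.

44 m/s

ΔP = 1010 − 948 = 62 mb.
V ≈ 6.28 × 62^0.633 = 6.28 × 13.633 ≈ 85.614 kt.
85.614 × 0.514 ≈ 44.01 m/s → 44 m/s.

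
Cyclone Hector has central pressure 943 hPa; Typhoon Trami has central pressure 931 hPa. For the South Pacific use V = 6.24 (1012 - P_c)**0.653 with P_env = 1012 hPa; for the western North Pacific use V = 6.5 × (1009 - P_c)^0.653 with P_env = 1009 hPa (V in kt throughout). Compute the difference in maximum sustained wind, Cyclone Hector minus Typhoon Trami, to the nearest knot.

-13 kt

Cyclone Hector: ΔP = 69; V ≈ 6.24 × 69^0.653 ≈ 99.07 kt.
Typhoon Trami: ΔP = 78; V ≈ 6.5 × 78^0.653 ≈ 111.80 kt.
Difference ≈ 99.07 − 111.80 = -12.73 → -13 kt.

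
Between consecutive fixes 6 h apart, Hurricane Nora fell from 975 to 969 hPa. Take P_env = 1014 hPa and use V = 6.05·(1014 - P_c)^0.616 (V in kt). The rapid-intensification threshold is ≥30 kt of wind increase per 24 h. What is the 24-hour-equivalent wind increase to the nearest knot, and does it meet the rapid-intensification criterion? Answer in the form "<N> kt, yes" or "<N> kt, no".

21 kt, no

V₁: ΔP = 39, V ≈ 6.05 × 39^0.616 ≈ 57.79 kt.
V₂: ΔP = 45, V ≈ 6.05 × 45^0.616 ≈ 63.12 kt.
ΔV over 6 h = 5.33 kt → 24 h equivalent = 5.33 × 24/6 ≈ 21.32 kt.
21 kt < 30 kt ⇒ not rapid intensification.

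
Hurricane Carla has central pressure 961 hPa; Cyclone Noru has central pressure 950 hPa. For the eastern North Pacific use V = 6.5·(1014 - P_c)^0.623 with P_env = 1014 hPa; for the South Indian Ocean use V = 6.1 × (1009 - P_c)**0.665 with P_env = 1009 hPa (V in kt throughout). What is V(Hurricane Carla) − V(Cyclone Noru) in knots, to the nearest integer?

-15 kt

Hurricane Carla: ΔP = 53; V ≈ 6.5 × 53^0.623 ≈ 77.11 kt.
Cyclone Noru: ΔP = 59; V ≈ 6.1 × 59^0.665 ≈ 91.82 kt.
Difference ≈ 77.11 − 91.82 = -14.71 → -15 kt.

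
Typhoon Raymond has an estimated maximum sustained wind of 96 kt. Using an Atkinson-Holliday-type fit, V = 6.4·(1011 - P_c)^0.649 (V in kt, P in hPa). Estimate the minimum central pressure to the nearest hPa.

ΔP = (V / 6.4)^(1/0.649) = (96/6.4)^1.541.
96/6.4 = 15.000; 15.000^1.541 ≈ 64.89 hPa.
P_c = 1011 − 64.89 = 946.11 ≈ 946 hPa.

946 hPa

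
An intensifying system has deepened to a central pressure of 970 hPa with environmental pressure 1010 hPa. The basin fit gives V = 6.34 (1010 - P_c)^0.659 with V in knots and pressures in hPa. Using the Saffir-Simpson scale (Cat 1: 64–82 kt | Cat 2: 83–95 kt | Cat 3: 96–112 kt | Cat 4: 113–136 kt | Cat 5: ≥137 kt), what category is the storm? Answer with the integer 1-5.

ΔP = 1010 − 970 = 40 hPa.
V ≈ 6.34 × 40^0.659 = 6.34 × 11.37 ≈ 72 kt.
72 kt falls in the Category 1 band.

1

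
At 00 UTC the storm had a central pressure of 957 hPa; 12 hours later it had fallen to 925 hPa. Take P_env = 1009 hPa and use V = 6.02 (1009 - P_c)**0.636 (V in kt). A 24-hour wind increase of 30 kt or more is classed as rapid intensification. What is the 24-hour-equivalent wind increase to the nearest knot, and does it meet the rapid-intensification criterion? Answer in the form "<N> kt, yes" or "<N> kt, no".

53 kt, yes

V₁: ΔP = 52, V ≈ 6.02 × 52^0.636 ≈ 74.30 kt.
V₂: ΔP = 84, V ≈ 6.02 × 84^0.636 ≈ 100.79 kt.
ΔV over 12 h = 26.49 kt → 24 h equivalent = 26.49 × 24/12 ≈ 52.98 kt.
53 kt ≥ 30 kt ⇒ rapid intensification.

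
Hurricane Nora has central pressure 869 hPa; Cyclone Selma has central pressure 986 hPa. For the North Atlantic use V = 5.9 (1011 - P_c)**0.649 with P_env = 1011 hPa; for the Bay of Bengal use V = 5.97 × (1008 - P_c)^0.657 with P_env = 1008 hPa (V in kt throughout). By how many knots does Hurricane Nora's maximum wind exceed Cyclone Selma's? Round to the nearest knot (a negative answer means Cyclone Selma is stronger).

Hurricane Nora: ΔP = 142; V ≈ 5.9 × 142^0.649 ≈ 147.13 kt.
Cyclone Selma: ΔP = 22; V ≈ 5.97 × 22^0.657 ≈ 45.49 kt.
Difference ≈ 147.13 − 45.49 = 101.64 → 102 kt.

102 kt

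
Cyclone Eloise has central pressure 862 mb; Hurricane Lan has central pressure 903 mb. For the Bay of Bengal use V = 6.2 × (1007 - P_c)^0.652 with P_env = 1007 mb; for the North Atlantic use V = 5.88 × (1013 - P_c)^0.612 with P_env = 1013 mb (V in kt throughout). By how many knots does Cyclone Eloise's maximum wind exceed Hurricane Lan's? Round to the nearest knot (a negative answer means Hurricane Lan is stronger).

55 kt

Cyclone Eloise: ΔP = 145; V ≈ 6.2 × 145^0.652 ≈ 159.08 kt.
Hurricane Lan: ΔP = 110; V ≈ 5.88 × 110^0.612 ≈ 104.40 kt.
Difference ≈ 159.08 − 104.40 = 54.68 → 55 kt.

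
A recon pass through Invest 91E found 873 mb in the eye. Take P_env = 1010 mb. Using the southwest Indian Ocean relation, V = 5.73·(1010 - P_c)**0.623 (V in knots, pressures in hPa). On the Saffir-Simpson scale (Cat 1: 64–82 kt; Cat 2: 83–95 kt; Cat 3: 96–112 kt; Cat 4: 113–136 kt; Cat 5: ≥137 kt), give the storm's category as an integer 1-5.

ΔP = 1010 − 873 = 137 mb.
V ≈ 5.73 × 137^0.623 = 5.73 × 21.44 ≈ 123 kt.
123 kt falls in the Category 4 band.

4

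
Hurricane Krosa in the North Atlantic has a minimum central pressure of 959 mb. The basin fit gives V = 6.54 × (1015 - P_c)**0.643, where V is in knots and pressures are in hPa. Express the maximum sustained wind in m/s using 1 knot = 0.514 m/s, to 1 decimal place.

ΔP = 1015 − 959 = 56 mb.
V ≈ 6.54 × 56^0.643 = 6.54 × 13.307 ≈ 87.029 kt.
87.029 × 0.514 ≈ 44.73 m/s → 44.7 m/s.

44.7 m/s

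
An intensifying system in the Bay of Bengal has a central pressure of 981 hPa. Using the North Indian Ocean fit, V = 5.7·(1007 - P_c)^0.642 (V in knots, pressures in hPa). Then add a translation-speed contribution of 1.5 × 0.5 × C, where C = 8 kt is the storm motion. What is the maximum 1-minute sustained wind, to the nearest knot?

52 kt

ΔP = 1007 − 981 = 26 hPa.
26^0.642 ≈ 8.099.
V ≈ 5.7 × 8.099 ≈ 46.2 kt.
Translation term: 1.5 × 0.5 × 8 = 6 kt.
Corrected V ≈ 52.2 kt → 52 kt.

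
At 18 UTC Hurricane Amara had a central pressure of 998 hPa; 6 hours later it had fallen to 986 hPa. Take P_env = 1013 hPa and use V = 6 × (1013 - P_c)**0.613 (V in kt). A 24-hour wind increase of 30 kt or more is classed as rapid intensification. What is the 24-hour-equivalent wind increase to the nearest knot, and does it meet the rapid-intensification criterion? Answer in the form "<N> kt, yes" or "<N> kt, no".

V₁: ΔP = 15, V ≈ 6 × 15^0.613 ≈ 31.56 kt.
V₂: ΔP = 27, V ≈ 6 × 27^0.613 ≈ 45.25 kt.
ΔV over 6 h = 13.69 kt → 24 h equivalent = 13.69 × 24/6 ≈ 54.76 kt.
55 kt ≥ 30 kt ⇒ rapid intensification.

55 kt, yes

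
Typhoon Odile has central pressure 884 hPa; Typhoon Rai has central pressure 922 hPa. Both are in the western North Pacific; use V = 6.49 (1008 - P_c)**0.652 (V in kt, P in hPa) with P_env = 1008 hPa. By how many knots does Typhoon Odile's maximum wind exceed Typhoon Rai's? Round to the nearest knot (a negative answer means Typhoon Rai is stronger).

32 kt

Typhoon Odile: ΔP = 124; V ≈ 6.49 × 124^0.652 ≈ 150.37 kt.
Typhoon Rai: ΔP = 86; V ≈ 6.49 × 86^0.652 ≈ 118.45 kt.
Difference ≈ 150.37 − 118.45 = 31.92 → 32 kt.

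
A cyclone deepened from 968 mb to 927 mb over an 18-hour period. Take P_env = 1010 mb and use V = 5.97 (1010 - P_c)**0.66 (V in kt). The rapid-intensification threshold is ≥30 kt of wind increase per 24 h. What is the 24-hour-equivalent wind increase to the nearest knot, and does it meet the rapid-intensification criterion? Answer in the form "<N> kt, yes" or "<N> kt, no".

V₁: ΔP = 42, V ≈ 5.97 × 42^0.66 ≈ 70.36 kt.
V₂: ΔP = 83, V ≈ 5.97 × 83^0.66 ≈ 110.30 kt.
ΔV over 18 h = 39.94 kt → 24 h equivalent = 39.94 × 24/18 ≈ 53.25 kt.
53 kt ≥ 30 kt ⇒ rapid intensification.

53 kt, yes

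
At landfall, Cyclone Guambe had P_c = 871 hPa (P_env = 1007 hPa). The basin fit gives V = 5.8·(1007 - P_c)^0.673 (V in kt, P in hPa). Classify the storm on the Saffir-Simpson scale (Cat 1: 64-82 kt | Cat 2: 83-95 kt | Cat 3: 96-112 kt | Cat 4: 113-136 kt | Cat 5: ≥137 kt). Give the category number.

5

ΔP = 1007 − 871 = 136 hPa.
V ≈ 5.8 × 136^0.673 = 5.8 × 27.28 ≈ 158 kt.
158 kt falls in the Category 5 band.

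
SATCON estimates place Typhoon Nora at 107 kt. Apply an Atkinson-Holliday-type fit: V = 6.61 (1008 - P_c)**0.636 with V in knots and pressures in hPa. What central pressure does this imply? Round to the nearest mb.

928 mb

ΔP = (V / 6.61)^(1/0.636) = (107/6.61)^1.572.
107/6.61 = 16.188; 16.188^1.572 ≈ 79.66 mb.
P_c = 1008 − 79.66 = 928.34 ≈ 928 mb.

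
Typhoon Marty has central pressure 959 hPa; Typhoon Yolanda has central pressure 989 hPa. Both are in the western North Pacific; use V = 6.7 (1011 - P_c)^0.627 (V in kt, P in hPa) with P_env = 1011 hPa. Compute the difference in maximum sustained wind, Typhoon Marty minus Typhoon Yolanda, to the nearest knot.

Typhoon Marty: ΔP = 52; V ≈ 6.7 × 52^0.627 ≈ 79.80 kt.
Typhoon Yolanda: ΔP = 22; V ≈ 6.7 × 22^0.627 ≈ 46.53 kt.
Difference ≈ 79.80 − 46.53 = 33.27 → 33 kt.

33 kt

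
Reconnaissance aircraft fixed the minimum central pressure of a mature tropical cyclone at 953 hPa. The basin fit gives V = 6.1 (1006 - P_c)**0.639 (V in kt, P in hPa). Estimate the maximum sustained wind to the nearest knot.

ΔP = 1006 − 953 = 53 hPa.
53^0.639 ≈ 12.642.
V ≈ 6.1 × 12.642 ≈ 77.1 kt.

77 kt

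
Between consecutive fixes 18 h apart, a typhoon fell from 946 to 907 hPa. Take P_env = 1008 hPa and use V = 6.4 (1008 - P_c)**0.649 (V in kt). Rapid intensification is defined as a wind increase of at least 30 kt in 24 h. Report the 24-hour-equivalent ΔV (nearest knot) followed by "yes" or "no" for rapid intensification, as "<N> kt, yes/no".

46 kt, yes

V₁: ΔP = 62, V ≈ 6.4 × 62^0.649 ≈ 93.21 kt.
V₂: ΔP = 101, V ≈ 6.4 × 101^0.649 ≈ 127.93 kt.
ΔV over 18 h = 34.72 kt → 24 h equivalent = 34.72 × 24/18 ≈ 46.29 kt.
46 kt ≥ 30 kt ⇒ rapid intensification.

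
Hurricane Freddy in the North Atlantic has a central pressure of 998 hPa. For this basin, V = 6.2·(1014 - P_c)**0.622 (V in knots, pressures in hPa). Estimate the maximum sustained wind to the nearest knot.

35 kt

ΔP = 1014 − 998 = 16 hPa.
16^0.622 ≈ 5.610.
V ≈ 6.2 × 5.610 ≈ 34.8 kt.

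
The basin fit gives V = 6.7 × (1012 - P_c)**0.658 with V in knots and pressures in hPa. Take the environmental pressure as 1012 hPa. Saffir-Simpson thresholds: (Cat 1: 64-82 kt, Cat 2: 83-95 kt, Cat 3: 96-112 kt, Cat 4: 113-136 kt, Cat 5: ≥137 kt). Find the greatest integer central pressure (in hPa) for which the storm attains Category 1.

981 hPa

Category 1 begins at V = 64 kt.
Required ΔP = (64/6.7)^(1/0.658) = 9.552^1.520 ≈ 30.87 hPa.
P_c ≤ 1012 − 30.87 = 981.13, so the highest integer P_c is 981 hPa.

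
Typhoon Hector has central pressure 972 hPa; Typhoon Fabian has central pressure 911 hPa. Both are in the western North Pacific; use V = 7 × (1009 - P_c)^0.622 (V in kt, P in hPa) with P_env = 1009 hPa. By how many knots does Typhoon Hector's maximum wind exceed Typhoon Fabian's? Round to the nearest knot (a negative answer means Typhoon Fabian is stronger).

Typhoon Hector: ΔP = 37; V ≈ 7 × 37^0.622 ≈ 66.15 kt.
Typhoon Fabian: ΔP = 98; V ≈ 7 × 98^0.622 ≈ 121.24 kt.
Difference ≈ 66.15 − 121.24 = -55.09 → -55 kt.

-55 kt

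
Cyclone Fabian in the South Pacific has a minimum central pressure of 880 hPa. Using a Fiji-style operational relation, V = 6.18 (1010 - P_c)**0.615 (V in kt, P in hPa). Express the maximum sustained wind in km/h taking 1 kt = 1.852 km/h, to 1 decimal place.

ΔP = 1010 − 880 = 130 hPa.
V ≈ 6.18 × 130^0.615 = 6.18 × 19.956 ≈ 123.329 kt.
123.329 × 1.852 ≈ 228.40 km/h → 228.4 km/h.

228.4 km/h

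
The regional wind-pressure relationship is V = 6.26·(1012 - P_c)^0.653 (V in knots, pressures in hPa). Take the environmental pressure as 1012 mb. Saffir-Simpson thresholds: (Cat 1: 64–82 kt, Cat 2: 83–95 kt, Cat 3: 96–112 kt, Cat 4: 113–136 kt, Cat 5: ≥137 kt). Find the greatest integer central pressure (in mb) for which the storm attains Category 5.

899 mb

Category 5 begins at V = 137 kt.
Required ΔP = (137/6.26)^(1/0.653) = 21.885^1.531 ≈ 112.80 mb.
P_c ≤ 1012 − 112.80 = 899.20, so the highest integer P_c is 899 mb.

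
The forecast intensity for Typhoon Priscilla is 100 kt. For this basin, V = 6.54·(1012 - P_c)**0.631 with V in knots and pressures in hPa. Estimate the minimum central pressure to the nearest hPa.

937 hPa

ΔP = (V / 6.54)^(1/0.631) = (100/6.54)^1.585.
100/6.54 = 15.291; 15.291^1.585 ≈ 75.35 hPa.
P_c = 1012 − 75.35 = 936.65 ≈ 937 hPa.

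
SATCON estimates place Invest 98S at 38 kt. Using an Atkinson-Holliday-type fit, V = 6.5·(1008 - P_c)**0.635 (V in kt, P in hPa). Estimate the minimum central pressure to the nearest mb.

ΔP = (V / 6.5)^(1/0.635) = (38/6.5)^1.575.
38/6.5 = 5.846; 5.846^1.575 ≈ 16.13 mb.
P_c = 1008 − 16.13 = 991.87 ≈ 992 mb.

992 mb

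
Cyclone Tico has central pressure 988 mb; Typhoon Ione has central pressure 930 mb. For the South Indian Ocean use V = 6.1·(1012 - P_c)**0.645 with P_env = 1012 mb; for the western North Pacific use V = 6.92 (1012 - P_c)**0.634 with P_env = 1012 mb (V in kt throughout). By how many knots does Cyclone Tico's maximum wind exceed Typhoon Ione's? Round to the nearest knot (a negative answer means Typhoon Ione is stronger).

-66 kt

Cyclone Tico: ΔP = 24; V ≈ 6.1 × 24^0.645 ≈ 47.38 kt.
Typhoon Ione: ΔP = 82; V ≈ 6.92 × 82^0.634 ≈ 113.10 kt.
Difference ≈ 47.38 − 113.10 = -65.72 → -66 kt.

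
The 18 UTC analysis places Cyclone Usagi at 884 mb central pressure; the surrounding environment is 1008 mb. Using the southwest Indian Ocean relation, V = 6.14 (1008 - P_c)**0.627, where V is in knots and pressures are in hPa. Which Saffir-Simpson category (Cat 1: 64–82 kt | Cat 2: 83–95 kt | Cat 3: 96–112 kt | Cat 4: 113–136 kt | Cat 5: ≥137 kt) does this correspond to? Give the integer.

ΔP = 1008 − 884 = 124 mb.
V ≈ 6.14 × 124^0.627 = 6.14 × 20.54 ≈ 126 kt.
126 kt falls in the Category 4 band.

4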